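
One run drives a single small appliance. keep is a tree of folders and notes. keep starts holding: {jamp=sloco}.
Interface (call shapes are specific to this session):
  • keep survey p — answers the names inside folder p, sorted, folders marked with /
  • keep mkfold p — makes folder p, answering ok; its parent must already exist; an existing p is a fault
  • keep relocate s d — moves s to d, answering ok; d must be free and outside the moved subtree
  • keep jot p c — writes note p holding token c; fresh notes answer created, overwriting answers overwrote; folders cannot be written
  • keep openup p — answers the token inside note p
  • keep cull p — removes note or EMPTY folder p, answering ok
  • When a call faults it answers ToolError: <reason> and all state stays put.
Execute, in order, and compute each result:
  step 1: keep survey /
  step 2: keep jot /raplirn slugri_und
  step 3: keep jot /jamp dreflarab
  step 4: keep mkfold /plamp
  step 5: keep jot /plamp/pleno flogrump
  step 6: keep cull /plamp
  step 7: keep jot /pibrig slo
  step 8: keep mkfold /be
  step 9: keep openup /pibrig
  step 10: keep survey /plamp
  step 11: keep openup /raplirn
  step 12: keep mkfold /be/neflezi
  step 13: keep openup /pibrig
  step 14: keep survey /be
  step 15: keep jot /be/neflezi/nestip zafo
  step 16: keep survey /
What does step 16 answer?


CALL keep survey[p: /]
RET  [jamp]
CALL keep jot[p: /raplirn; c: slugri_und]
RET  created
CALL keep jot[p: /jamp; c: dreflarab]
RET  overwrote
CALL keep mkfold[p: /plamp]
RET  ok
CALL keep jot[p: /plamp/pleno; c: flogrump]
RET  created
CALL keep cull[p: /plamp]
RET  ToolError: not empty
CALL keep jot[p: /pibrig; c: slo]
RET  created
CALL keep mkfold[p: /be]
RET  ok
CALL keep openup[p: /pibrig]
RET  slo
CALL keep survey[p: /plamp]
RET  [pleno]
CALL keep openup[p: /raplirn]
RET  slugri_und
CALL keep mkfold[p: /be/neflezi]
RET  ok
CALL keep openup[p: /pibrig]
RET  slo
CALL keep survey[p: /be]
RET  [neflezi/]
CALL keep jot[p: /be/neflezi/nestip; c: zafo]
RET  created
CALL keep survey[p: /]
RET  [be/, jamp, pibrig, plamp/, raplirn]

Answer: [be/, jamp, pibrig, plamp/, raplirn]


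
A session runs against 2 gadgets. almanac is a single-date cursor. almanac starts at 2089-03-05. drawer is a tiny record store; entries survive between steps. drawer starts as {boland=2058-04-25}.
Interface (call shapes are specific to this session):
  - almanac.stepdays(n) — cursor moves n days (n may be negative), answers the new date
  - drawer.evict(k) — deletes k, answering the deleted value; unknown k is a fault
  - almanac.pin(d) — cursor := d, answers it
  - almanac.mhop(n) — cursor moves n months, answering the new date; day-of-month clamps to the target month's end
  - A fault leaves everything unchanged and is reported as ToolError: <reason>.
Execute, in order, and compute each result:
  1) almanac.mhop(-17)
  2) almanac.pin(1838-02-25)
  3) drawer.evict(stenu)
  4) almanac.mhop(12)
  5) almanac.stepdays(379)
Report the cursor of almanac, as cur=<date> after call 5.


Answer: cur=1840-03-10

Derivation:
% 1. almanac.mhop(-17) == 2087-10-05
% 2. almanac.pin(1838-02-25) == 1838-02-25
% 3. drawer.evict(stenu) == ToolError: no such key stenu
% 4. almanac.mhop(12) == 1839-02-25
% 5. almanac.stepdays(379) == 1840-03-10


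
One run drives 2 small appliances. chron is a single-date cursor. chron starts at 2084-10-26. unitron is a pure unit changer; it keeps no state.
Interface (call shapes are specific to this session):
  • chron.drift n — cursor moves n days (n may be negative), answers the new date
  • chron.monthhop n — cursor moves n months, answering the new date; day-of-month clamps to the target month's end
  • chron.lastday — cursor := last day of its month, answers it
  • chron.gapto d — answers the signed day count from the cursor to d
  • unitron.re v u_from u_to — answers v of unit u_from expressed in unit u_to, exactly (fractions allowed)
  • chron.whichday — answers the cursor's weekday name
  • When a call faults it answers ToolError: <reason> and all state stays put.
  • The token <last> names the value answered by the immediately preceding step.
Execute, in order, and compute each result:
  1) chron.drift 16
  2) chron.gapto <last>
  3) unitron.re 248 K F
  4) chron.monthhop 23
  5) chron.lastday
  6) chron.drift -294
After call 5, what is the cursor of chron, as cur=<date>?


-> drift(n→16)
<- 2084-11-11
-> gapto(d→<last>)
<- 0
-> re(v→248, u_from→K, u_to→F)
<- -1327/100
-> monthhop(n→23)
<- 2086-10-11
-> lastday()
<- 2086-10-31
-> drift(n→-294)
<- 2086-01-10

Answer: cur=2086-10-31


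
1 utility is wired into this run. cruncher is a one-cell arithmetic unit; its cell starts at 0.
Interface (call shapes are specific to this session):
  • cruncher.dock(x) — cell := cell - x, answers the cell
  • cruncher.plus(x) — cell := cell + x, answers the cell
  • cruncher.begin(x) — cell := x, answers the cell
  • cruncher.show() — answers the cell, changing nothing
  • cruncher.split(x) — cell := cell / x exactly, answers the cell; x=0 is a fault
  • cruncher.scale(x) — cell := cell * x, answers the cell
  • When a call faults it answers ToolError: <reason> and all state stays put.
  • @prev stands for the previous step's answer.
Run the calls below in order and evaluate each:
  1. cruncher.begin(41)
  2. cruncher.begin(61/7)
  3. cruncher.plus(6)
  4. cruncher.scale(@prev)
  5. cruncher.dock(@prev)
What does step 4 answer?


>> cruncher.begin(x=41)
<< 41
>> cruncher.begin(x=61/7)
<< 61/7
>> cruncher.plus(x=6)
<< 103/7
>> cruncher.scale(x=@prev)
<< 10609/49
>> cruncher.dock(x=@prev)
<< 0

Answer: 10609/49


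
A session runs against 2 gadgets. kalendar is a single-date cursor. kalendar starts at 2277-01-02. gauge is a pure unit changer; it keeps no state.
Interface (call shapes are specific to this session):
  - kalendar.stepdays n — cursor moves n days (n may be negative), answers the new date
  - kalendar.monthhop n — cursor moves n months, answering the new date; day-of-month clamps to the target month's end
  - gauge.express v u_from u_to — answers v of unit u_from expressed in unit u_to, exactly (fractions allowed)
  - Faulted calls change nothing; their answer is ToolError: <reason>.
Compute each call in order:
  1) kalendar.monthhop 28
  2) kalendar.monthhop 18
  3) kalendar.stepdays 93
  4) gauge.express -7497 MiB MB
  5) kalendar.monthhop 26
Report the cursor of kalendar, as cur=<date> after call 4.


# 1. kalendar.monthhop(n: 28) == 2279-05-02
# 2. kalendar.monthhop(n: 18) == 2280-11-02
# 3. kalendar.stepdays(n: 93) == 2281-02-03
# 4. gauge.express(v: -7497, u_from: MiB, u_to: MB) == -122830848/15625
# 5. kalendar.monthhop(n: 26) == 2283-04-03

Answer: cur=2281-02-03


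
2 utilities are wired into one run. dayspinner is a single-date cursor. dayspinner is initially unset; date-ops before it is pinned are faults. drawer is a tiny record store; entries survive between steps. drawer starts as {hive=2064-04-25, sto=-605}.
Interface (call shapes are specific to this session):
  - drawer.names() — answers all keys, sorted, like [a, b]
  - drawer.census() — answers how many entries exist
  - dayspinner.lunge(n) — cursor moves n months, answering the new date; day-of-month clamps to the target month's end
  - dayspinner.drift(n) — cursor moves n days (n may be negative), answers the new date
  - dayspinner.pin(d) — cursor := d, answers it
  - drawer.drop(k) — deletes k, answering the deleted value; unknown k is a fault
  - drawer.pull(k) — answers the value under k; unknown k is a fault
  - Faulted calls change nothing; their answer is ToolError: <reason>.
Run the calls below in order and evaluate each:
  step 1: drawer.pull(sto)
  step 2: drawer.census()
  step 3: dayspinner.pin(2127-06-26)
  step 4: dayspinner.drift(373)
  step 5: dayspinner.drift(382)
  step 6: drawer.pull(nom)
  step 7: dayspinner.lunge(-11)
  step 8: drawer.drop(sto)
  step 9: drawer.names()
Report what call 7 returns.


Answer: 2128-08-20

Derivation:
==> drawer.pull(k→sto)
<== -605
==> drawer.census()
<== 2
==> dayspinner.pin(d→2127-06-26)
<== 2127-06-26
==> dayspinner.drift(n→373)
<== 2128-07-03
==> dayspinner.drift(n→382)
<== 2129-07-20
==> drawer.pull(k→nom)
<== ToolError: no such key nom
==> dayspinner.lunge(n→-11)
<== 2128-08-20
==> drawer.drop(k→sto)
<== -605
==> drawer.names()
<== [hive]


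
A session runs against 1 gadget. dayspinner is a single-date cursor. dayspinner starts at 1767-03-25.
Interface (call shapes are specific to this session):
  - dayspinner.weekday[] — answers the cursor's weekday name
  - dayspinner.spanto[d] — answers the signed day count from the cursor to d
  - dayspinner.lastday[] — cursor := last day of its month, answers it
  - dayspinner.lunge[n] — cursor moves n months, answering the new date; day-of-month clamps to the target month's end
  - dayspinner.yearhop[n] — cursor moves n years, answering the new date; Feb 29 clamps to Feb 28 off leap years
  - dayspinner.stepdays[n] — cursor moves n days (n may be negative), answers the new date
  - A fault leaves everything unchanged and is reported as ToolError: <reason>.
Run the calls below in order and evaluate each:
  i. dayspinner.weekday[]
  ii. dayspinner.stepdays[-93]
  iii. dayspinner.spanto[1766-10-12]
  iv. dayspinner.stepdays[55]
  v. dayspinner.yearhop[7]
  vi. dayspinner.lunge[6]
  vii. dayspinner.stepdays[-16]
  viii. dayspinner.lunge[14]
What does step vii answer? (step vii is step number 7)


Answer: 1774-07-30

Derivation:
Calling weekday, — result: Wednesday.
I run stepdays using -93, yielding 1766-12-22.
I run spanto using 1766-10-12, → -71.
I call stepdays using 55, and see 1767-02-15.
Next I call yearhop using 7, giving 1774-02-15.
I use lunge using 6, and see 1774-08-15.
I call stepdays using -16, and see 1774-07-30.
I run lunge using 14, which returns 1775-09-30.


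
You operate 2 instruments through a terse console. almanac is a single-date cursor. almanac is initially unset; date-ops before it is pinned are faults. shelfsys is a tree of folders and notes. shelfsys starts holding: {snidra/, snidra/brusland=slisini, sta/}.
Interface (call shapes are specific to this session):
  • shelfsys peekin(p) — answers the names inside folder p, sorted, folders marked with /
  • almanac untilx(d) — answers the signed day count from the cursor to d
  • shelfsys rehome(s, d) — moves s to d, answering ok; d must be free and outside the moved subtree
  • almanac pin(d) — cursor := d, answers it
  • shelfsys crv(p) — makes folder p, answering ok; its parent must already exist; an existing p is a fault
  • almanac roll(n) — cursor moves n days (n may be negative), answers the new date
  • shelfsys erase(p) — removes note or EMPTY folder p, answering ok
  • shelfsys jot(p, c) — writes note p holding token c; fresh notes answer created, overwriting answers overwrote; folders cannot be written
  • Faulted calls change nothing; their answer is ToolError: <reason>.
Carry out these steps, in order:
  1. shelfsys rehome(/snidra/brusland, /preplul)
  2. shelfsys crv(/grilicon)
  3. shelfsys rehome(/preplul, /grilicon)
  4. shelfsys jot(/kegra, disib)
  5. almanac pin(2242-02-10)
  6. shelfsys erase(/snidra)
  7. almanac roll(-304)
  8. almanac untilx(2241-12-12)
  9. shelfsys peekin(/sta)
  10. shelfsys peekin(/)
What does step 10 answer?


Answer: [grilicon/, kegra, preplul, sta/]

Derivation:
$ shelfsys rehome s→/snidra/brusland d→/preplul
:: ok
$ shelfsys crv p→/grilicon
:: ok
$ shelfsys rehome s→/preplul d→/grilicon
:: ToolError: exists
$ shelfsys jot p→/kegra c→disib
:: created
$ almanac pin d→2242-02-10
:: 2242-02-10
$ shelfsys erase p→/snidra
:: ok
$ almanac roll n→-304
:: 2241-04-12
$ almanac untilx d→2241-12-12
:: 244
$ shelfsys peekin p→/sta
:: []
$ shelfsys peekin p→/
:: [grilicon/, kegra, preplul, sta/]


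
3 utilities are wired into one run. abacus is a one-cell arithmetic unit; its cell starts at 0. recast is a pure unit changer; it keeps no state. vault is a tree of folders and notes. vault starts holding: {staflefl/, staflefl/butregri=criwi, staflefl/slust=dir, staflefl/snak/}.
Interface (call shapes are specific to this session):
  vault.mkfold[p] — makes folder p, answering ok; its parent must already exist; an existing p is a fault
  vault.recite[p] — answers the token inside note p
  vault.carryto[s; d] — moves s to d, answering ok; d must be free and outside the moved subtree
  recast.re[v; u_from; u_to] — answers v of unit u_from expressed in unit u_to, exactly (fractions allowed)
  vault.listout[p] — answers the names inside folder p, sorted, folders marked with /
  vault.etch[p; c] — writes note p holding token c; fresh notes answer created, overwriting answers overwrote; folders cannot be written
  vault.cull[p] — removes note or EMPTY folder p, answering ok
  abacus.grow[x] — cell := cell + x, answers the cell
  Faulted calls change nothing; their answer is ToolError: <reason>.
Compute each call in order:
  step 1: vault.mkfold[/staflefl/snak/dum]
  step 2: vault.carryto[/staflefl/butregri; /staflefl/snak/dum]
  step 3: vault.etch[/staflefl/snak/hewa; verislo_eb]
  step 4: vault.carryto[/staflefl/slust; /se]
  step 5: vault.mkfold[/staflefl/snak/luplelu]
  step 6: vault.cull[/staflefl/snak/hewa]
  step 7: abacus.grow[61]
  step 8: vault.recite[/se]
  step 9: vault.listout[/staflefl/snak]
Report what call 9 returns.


Answer: [dum/, luplelu/]

Derivation:
→ mkfold(p=/staflefl/snak/dum)
← ok
→ carryto(s=/staflefl/butregri, d=/staflefl/snak/dum)
← ToolError: exists
→ etch(p=/staflefl/snak/hewa, c=verislo_eb)
← created
→ carryto(s=/staflefl/slust, d=/se)
← ok
→ mkfold(p=/staflefl/snak/luplelu)
← ok
→ cull(p=/staflefl/snak/hewa)
← ok
→ grow(x=61)
← 61
→ recite(p=/se)
← dir
→ listout(p=/staflefl/snak)
← [dum/, luplelu/]


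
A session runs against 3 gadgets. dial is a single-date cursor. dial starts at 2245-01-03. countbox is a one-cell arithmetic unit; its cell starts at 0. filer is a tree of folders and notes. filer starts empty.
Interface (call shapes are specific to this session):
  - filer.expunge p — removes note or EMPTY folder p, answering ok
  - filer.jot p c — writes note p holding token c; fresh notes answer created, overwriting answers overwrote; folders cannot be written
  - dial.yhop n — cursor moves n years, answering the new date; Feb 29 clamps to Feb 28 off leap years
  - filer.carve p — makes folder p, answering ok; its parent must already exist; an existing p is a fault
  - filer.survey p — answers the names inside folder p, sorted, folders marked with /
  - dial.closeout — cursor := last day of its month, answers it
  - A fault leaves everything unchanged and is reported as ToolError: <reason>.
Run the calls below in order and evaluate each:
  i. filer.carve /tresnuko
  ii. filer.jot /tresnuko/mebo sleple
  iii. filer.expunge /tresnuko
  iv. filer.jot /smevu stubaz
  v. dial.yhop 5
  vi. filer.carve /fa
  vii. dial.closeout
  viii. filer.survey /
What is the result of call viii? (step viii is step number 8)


Answer: [fa/, smevu, tresnuko/]

Derivation:
>>> carve p='/tresnuko'
  ok
>>> jot p='/tresnuko/mebo' c='sleple'
  created
>>> expunge p='/tresnuko'
  ToolError: not empty
>>> jot p='/smevu' c='stubaz'
  created
>>> yhop n='5'
  2250-01-03
>>> carve p='/fa'
  ok
>>> closeout
  2250-01-31
>>> survey p='/'
  [fa/, smevu, tresnuko/]


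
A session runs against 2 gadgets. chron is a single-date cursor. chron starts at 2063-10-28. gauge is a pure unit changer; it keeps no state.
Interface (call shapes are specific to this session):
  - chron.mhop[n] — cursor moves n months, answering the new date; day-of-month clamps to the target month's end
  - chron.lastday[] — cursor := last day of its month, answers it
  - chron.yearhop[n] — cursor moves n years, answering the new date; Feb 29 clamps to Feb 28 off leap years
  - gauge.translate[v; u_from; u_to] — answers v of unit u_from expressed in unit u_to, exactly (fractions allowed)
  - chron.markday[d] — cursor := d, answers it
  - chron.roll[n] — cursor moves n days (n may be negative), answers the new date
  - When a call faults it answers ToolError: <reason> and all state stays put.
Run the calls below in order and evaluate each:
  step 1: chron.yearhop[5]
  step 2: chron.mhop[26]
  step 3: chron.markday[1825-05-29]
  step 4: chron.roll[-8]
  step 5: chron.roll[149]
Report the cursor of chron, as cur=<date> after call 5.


Answer: cur=1825-10-17

Derivation:
~$ chron.yearhop n: 5
[out] 2068-10-28
~$ chron.mhop n: 26
[out] 2070-12-28
~$ chron.markday d: 1825-05-29
[out] 1825-05-29
~$ chron.roll n: -8
[out] 1825-05-21
~$ chron.roll n: 149
[out] 1825-10-17


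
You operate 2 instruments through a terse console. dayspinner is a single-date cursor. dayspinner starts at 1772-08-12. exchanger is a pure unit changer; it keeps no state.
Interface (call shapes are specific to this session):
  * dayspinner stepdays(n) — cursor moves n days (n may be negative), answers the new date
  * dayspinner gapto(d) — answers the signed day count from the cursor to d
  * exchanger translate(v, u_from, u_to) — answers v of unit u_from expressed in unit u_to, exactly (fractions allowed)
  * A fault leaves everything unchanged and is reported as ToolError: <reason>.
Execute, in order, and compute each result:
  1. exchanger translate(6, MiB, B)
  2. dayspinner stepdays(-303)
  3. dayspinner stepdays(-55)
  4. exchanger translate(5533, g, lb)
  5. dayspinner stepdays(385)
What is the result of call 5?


==> exchanger translate(v='6', u_from='MiB', u_to='B')
<== 6291456
==> dayspinner stepdays(n='-303')
<== 1771-10-14
==> dayspinner stepdays(n='-55')
<== 1771-08-20
==> exchanger translate(v='5533', u_from='g', u_to='lb')
<== 50300000/4123567
==> dayspinner stepdays(n='385')
<== 1772-09-08

Answer: 1772-09-08


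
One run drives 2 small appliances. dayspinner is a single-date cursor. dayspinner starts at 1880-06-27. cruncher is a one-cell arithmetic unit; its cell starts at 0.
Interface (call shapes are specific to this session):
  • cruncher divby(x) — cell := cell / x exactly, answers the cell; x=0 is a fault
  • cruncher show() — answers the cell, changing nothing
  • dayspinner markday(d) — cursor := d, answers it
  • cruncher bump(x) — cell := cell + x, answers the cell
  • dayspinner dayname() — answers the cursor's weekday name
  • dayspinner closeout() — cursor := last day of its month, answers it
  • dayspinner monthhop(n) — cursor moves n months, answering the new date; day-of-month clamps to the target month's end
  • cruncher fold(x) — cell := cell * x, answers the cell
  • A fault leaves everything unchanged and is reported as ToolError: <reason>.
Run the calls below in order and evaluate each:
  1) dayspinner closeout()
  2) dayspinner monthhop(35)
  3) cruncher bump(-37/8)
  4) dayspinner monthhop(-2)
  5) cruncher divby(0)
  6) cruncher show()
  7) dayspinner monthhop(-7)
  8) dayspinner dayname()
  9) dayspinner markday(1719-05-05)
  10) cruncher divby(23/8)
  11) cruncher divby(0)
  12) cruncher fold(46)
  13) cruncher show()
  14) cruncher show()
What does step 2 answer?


$ dayspinner closeout
[out] 1880-06-30
$ dayspinner monthhop n: 35
[out] 1883-05-30
$ cruncher bump x: -37/8
[out] -37/8
$ dayspinner monthhop n: -2
[out] 1883-03-30
$ cruncher divby x: 0
[out] ToolError: division by zero
$ cruncher show
[out] -37/8
$ dayspinner monthhop n: -7
[out] 1882-08-30
$ dayspinner dayname
[out] Wednesday
$ dayspinner markday d: 1719-05-05
[out] 1719-05-05
$ cruncher divby x: 23/8
[out] -37/23
$ cruncher divby x: 0
[out] ToolError: division by zero
$ cruncher fold x: 46
[out] -74
$ cruncher show
[out] -74
$ cruncher show
[out] -74

Answer: 1883-05-30


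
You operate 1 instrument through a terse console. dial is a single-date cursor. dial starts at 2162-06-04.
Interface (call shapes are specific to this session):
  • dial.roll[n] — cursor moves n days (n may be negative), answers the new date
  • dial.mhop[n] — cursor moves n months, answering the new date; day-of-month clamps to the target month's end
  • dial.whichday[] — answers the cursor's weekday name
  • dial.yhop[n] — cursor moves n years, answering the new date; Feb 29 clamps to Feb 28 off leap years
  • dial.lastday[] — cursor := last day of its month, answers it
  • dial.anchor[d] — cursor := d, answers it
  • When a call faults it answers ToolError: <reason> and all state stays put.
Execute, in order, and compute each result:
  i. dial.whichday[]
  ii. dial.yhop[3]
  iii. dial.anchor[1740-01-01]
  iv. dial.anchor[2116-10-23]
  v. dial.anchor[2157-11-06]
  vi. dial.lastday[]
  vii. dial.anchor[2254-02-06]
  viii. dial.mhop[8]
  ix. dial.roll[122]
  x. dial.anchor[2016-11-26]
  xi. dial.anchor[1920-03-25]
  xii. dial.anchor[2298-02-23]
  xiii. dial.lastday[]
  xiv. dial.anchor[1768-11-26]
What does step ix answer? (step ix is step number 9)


// dial.whichday() -> Friday
// dial.yhop(n=3) -> 2165-06-04
// dial.anchor(d=1740-01-01) -> 1740-01-01
// dial.anchor(d=2116-10-23) -> 2116-10-23
// dial.anchor(d=2157-11-06) -> 2157-11-06
// dial.lastday() -> 2157-11-30
// dial.anchor(d=2254-02-06) -> 2254-02-06
// dial.mhop(n=8) -> 2254-10-06
// dial.roll(n=122) -> 2255-02-05
// dial.anchor(d=2016-11-26) -> 2016-11-26
// dial.anchor(d=1920-03-25) -> 1920-03-25
// dial.anchor(d=2298-02-23) -> 2298-02-23
// dial.lastday() -> 2298-02-28
// dial.anchor(d=1768-11-26) -> 1768-11-26

Answer: 2255-02-05


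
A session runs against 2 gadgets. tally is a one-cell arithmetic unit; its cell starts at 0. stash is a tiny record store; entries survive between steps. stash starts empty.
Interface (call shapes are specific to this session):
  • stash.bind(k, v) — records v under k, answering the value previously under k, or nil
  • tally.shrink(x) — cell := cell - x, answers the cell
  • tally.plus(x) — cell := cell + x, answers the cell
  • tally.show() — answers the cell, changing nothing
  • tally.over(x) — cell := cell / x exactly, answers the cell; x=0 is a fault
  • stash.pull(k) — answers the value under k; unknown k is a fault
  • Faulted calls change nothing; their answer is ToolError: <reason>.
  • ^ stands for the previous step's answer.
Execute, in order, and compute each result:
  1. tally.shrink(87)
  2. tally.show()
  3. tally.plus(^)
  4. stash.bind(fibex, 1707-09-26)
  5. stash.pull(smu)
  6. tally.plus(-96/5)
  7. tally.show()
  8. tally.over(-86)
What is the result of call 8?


-- tally.shrink(x=87) ~> -87
-- tally.show() ~> -87
-- tally.plus(x=^) ~> -174
-- stash.bind(k=fibex, v=1707-09-26) ~> nil
-- stash.pull(k=smu) ~> ToolError: no such key smu
-- tally.plus(x=-96/5) ~> -966/5
-- tally.show() ~> -966/5
-- tally.over(x=-86) ~> 483/215

Answer: 483/215


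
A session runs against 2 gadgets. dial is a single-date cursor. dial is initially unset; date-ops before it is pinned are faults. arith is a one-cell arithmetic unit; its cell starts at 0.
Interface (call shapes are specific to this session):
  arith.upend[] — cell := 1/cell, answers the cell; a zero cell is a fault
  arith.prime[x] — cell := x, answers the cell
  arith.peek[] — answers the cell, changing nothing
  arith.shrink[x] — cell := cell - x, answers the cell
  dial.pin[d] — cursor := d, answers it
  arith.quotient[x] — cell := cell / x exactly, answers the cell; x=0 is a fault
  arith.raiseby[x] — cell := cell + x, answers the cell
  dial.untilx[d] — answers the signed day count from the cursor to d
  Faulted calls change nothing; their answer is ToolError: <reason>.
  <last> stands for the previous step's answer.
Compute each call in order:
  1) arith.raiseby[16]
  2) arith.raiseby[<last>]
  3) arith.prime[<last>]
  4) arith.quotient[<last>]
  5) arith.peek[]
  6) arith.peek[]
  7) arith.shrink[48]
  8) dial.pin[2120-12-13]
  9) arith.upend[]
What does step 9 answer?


Answer: -1/47

Derivation:
Then arith.raiseby with 16, → 16.
I call arith.raiseby with <last>, which returns 32.
I run arith.prime with <last>, and see 32.
Using arith.quotient with <last>, and see 1.
I try arith.peek(): 1.
Then arith.peek, yielding 1.
I run arith.shrink with 48, which returns -47.
I run dial.pin with 2120-12-13: 2120-12-13.
I run arith.upend(), — result: -1/47.


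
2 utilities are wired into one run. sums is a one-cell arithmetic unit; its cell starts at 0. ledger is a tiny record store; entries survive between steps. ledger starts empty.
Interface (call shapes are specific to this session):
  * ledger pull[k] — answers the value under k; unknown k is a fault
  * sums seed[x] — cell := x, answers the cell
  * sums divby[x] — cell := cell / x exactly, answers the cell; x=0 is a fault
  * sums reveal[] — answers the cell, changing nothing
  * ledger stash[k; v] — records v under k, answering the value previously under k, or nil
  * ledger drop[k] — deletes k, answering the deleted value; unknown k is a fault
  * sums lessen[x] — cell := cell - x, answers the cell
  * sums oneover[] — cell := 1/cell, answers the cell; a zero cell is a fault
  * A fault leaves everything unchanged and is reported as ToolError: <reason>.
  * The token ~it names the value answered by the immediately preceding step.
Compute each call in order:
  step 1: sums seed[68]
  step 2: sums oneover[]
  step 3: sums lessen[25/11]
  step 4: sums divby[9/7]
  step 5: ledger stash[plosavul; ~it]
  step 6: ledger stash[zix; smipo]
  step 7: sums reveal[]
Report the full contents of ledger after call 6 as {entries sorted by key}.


·→ sums seed(x: 68)
·← 68
·→ sums oneover()
·← 1/68
·→ sums lessen(x: 25/11)
·← -1689/748
·→ sums divby(x: 9/7)
·← -3941/2244
·→ ledger stash(k: plosavul, v: ~it)
·← nil
·→ ledger stash(k: zix, v: smipo)
·← nil
·→ sums reveal()
·← -3941/2244

Answer: {plosavul=-3941/2244, zix=smipo}


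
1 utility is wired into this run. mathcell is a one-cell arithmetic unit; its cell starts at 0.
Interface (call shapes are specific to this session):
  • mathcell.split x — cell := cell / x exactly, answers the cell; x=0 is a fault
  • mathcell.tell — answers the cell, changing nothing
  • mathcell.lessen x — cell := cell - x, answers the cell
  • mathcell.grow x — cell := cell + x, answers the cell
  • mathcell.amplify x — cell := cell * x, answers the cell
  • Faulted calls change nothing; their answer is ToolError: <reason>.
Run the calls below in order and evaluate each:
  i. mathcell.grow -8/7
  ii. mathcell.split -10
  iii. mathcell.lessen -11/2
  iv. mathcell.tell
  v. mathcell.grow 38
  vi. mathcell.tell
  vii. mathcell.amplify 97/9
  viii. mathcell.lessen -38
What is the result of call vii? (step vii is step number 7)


Answer: 296141/630

Derivation:
Act: grow[-8/7]
Obs: -8/7
Act: split[-10]
Obs: 4/35
Act: lessen[-11/2]
Obs: 393/70
Act: tell[]
Obs: 393/70
Act: grow[38]
Obs: 3053/70
Act: tell[]
Obs: 3053/70
Act: amplify[97/9]
Obs: 296141/630
Act: lessen[-38]
Obs: 320081/630


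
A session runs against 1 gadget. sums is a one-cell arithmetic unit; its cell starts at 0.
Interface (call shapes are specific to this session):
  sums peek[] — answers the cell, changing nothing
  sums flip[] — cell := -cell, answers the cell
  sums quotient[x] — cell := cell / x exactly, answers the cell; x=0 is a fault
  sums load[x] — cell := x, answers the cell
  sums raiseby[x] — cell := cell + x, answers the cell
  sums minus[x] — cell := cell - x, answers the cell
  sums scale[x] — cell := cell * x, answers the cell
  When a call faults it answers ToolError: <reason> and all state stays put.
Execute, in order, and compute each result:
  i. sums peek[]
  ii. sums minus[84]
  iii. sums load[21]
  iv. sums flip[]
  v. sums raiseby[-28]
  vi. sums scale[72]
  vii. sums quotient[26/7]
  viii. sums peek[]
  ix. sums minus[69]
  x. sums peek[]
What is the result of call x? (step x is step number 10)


·→ sums peek()
·← 0
·→ sums minus(84)
·← -84
·→ sums load(21)
·← 21
·→ sums flip()
·← -21
·→ sums raiseby(-28)
·← -49
·→ sums scale(72)
·← -3528
·→ sums quotient(26/7)
·← -12348/13
·→ sums peek()
·← -12348/13
·→ sums minus(69)
·← -13245/13
·→ sums peek()
·← -13245/13

Answer: -13245/13


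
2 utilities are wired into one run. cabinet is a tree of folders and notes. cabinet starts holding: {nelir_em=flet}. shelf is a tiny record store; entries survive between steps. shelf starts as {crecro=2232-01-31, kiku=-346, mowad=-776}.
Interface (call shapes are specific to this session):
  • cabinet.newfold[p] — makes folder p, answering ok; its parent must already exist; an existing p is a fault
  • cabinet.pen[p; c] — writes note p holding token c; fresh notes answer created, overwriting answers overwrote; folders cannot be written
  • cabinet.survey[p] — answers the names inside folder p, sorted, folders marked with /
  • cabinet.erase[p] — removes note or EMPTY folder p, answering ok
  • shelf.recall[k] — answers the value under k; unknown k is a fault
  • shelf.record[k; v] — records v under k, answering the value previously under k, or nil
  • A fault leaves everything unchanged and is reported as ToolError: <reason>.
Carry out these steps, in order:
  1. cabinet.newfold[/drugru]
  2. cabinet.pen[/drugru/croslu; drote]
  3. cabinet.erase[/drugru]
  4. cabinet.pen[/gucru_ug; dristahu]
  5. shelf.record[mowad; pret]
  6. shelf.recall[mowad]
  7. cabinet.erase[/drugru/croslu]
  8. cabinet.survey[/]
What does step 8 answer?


Answer: [drugru/, gucru_ug, nelir_em]

Derivation:
·→ cabinet.newfold(/drugru)
·← ok
·→ cabinet.pen(/drugru/croslu, drote)
·← created
·→ cabinet.erase(/drugru)
·← ToolError: not empty
·→ cabinet.pen(/gucru_ug, dristahu)
·← created
·→ shelf.record(mowad, pret)
·← -776
·→ shelf.recall(mowad)
·← pret
·→ cabinet.erase(/drugru/croslu)
·← ok
·→ cabinet.survey(/)
·← [drugru/, gucru_ug, nelir_em]


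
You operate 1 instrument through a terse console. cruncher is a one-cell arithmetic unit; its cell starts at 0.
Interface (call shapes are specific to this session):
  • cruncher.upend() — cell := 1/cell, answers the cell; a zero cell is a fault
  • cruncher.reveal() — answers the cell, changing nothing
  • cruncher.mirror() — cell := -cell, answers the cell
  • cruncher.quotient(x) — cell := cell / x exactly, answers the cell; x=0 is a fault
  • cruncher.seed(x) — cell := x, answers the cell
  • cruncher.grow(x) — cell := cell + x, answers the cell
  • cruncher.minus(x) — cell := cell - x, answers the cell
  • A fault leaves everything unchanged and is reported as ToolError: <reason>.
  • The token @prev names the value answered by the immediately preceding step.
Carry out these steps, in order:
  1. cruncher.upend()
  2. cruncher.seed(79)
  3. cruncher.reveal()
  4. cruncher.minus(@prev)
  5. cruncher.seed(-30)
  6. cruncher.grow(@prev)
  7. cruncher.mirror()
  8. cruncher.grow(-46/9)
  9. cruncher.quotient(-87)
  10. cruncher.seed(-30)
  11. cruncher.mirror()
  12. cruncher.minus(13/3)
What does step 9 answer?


Answer: -494/783

Derivation:
-- cruncher.upend() ~> ToolError: reciprocal of zero
-- cruncher.seed(x=79) ~> 79
-- cruncher.reveal() ~> 79
-- cruncher.minus(x=@prev) ~> 0
-- cruncher.seed(x=-30) ~> -30
-- cruncher.grow(x=@prev) ~> -60
-- cruncher.mirror() ~> 60
-- cruncher.grow(x=-46/9) ~> 494/9
-- cruncher.quotient(x=-87) ~> -494/783
-- cruncher.seed(x=-30) ~> -30
-- cruncher.mirror() ~> 30
-- cruncher.minus(x=13/3) ~> 77/3


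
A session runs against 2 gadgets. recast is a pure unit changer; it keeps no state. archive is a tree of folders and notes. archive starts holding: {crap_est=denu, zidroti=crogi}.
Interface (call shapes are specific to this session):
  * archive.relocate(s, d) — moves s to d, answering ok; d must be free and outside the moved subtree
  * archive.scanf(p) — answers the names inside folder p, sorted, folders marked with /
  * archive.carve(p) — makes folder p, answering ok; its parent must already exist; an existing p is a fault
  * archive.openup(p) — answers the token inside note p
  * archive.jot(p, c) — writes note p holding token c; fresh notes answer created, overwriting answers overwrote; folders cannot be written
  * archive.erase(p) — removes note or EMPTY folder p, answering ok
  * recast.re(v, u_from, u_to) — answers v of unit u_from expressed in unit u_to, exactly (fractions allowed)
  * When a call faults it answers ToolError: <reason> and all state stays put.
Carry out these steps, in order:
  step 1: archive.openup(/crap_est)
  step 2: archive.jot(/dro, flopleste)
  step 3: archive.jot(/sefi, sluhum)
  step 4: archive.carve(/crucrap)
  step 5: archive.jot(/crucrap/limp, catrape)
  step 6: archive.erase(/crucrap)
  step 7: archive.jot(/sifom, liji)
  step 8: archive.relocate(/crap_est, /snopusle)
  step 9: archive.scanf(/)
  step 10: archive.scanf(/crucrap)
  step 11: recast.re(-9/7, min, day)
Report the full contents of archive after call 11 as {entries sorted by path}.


$ archive.openup /crap_est
= denu
$ archive.jot /dro flopleste
= created
$ archive.jot /sefi sluhum
= created
$ archive.carve /crucrap
= ok
$ archive.jot /crucrap/limp catrape
= created
$ archive.erase /crucrap
= ToolError: not empty
$ archive.jot /sifom liji
= created
$ archive.relocate /crap_est /snopusle
= ok
$ archive.scanf /
= [crucrap/, dro, sefi, sifom, snopusle, zidroti]
$ archive.scanf /crucrap
= [limp]
$ recast.re -9/7 min day
= -1/1120

Answer: {crucrap/, crucrap/limp=catrape, dro=flopleste, sefi=sluhum, sifom=liji, snopusle=denu, zidroti=crogi}


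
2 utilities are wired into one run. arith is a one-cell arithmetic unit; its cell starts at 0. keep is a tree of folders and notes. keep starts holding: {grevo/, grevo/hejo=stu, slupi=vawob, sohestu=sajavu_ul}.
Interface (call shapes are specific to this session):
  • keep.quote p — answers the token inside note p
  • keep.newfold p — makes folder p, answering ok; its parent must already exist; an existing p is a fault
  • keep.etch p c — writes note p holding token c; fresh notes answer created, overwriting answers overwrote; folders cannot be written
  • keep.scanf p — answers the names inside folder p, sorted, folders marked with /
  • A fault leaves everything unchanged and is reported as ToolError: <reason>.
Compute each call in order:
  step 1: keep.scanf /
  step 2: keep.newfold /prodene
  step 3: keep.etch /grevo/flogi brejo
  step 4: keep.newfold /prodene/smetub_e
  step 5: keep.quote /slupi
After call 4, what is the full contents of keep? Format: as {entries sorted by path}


Answer: {grevo/, grevo/flogi=brejo, grevo/hejo=stu, prodene/, prodene/smetub_e/, slupi=vawob, sohestu=sajavu_ul}

Derivation:
~$ keep.scanf p='/'
[out] [grevo/, slupi, sohestu]
~$ keep.newfold p='/prodene'
[out] ok
~$ keep.etch p='/grevo/flogi' c='brejo'
[out] created
~$ keep.newfold p='/prodene/smetub_e'
[out] ok
~$ keep.quote p='/slupi'
[out] vawob


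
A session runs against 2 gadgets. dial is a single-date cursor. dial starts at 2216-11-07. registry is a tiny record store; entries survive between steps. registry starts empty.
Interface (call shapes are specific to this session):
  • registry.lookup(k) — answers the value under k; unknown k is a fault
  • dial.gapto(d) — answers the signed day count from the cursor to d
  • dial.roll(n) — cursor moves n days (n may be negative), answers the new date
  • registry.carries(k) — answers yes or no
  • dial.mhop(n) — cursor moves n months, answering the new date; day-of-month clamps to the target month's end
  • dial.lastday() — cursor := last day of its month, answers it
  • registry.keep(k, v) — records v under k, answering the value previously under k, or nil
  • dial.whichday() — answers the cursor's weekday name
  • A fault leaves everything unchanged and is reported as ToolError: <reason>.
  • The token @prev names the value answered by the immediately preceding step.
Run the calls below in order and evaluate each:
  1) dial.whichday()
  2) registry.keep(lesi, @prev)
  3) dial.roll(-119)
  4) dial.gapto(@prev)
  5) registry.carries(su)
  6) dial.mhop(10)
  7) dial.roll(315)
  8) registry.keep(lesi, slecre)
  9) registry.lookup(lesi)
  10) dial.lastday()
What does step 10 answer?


Answer: 2218-03-31

Derivation:
> whichday
  Thursday
> keep k=lesi v=@prev
  nil
> roll n=-119
  2216-07-11
> gapto d=@prev
  0
> carries k=su
  no
> mhop n=10
  2217-05-11
> roll n=315
  2218-03-22
> keep k=lesi v=slecre
  Thursday
> lookup k=lesi
  slecre
> lastday
  2218-03-31


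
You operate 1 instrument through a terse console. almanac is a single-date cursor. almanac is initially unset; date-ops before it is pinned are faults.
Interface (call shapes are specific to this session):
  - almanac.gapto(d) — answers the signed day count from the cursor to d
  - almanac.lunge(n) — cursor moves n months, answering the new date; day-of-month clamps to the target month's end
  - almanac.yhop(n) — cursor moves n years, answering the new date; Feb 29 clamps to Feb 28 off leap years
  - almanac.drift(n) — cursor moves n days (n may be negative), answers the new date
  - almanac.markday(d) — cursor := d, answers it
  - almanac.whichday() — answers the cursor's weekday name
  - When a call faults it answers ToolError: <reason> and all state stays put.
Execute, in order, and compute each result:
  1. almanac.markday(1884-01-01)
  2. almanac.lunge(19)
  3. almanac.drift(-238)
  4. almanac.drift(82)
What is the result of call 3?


% markday d: 1884-01-01
  1884-01-01
% lunge n: 19
  1885-08-01
% drift n: -238
  1884-12-06
% drift n: 82
  1885-02-26

Answer: 1884-12-06


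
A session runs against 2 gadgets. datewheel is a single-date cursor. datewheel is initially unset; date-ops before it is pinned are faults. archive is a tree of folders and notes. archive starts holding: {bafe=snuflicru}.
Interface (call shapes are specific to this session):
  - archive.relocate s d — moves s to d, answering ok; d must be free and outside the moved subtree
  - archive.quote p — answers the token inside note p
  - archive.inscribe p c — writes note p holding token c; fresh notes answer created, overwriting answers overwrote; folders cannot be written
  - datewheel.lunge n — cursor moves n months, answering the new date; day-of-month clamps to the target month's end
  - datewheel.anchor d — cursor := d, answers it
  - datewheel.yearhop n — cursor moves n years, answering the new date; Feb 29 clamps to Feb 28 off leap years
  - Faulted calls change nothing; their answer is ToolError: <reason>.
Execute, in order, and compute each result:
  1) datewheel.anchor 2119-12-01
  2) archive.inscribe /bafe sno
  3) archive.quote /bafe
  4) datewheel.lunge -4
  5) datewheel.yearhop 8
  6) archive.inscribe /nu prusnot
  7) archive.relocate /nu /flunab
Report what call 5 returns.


Do: datewheel.anchor[2119-12-01]
See: 2119-12-01
Do: archive.inscribe[/bafe; sno]
See: overwrote
Do: archive.quote[/bafe]
See: sno
Do: datewheel.lunge[-4]
See: 2119-08-01
Do: datewheel.yearhop[8]
See: 2127-08-01
Do: archive.inscribe[/nu; prusnot]
See: created
Do: archive.relocate[/nu; /flunab]
See: ok

Answer: 2127-08-01


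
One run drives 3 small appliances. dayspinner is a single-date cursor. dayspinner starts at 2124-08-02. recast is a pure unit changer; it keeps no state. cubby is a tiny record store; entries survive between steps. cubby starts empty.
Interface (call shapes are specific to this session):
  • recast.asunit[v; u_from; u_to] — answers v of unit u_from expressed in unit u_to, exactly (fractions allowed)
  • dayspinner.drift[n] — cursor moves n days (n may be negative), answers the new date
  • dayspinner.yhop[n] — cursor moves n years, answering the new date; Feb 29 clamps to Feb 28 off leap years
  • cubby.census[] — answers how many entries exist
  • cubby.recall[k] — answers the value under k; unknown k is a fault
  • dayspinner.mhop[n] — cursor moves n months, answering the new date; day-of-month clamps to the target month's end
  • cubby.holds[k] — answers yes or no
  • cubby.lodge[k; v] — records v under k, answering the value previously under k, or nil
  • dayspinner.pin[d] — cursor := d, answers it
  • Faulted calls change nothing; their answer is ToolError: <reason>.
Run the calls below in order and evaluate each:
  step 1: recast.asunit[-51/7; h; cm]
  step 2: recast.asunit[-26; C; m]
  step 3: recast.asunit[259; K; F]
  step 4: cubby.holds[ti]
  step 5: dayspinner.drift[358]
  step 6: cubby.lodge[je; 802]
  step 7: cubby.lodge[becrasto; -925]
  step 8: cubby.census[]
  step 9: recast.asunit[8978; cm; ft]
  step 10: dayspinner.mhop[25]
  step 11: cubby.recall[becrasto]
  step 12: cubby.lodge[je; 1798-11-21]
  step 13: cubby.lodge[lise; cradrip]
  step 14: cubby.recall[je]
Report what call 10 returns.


>> recast.asunit(v='-51/7', u_from='h', u_to='cm')
<< ToolError: incompatible units
>> recast.asunit(v='-26', u_from='C', u_to='m')
<< ToolError: incompatible units
>> recast.asunit(v='259', u_from='K', u_to='F')
<< 653/100
>> cubby.holds(k='ti')
<< no
>> dayspinner.drift(n='358')
<< 2125-07-26
>> cubby.lodge(k='je', v='802')
<< nil
>> cubby.lodge(k='becrasto', v='-925')
<< nil
>> cubby.census()
<< 2
>> recast.asunit(v='8978', u_from='cm', u_to='ft')
<< 112225/381
>> dayspinner.mhop(n='25')
<< 2127-08-26
>> cubby.recall(k='becrasto')
<< -925
>> cubby.lodge(k='je', v='1798-11-21')
<< 802
>> cubby.lodge(k='lise', v='cradrip')
<< nil
>> cubby.recall(k='je')
<< 1798-11-21

Answer: 2127-08-26
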